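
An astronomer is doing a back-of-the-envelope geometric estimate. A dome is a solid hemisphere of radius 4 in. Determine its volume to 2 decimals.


Shape: hemisphere (half of a sphere)
Radius r = 4 in
Formula: V = (1/2) * (4/3) * pi * r^3 = (2/3) * pi * r^3
r^3 = 64
(2/3) * 64 = 42.666667
V = 42.666667 * pi
V = 134.04
134.04 in^3


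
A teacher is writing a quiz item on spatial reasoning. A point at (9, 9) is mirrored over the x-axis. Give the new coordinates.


Transformation: reflection
Original point: (9, 9)
Rule for reflection over the x-axis: (x, y) -> (x, -y)
Apply: (9, 9) -> (9, -9)
(9, -9)


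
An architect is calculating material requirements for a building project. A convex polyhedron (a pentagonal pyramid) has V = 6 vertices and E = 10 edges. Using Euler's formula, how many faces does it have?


Polyhedron: pentagonal pyramid
Euler's formula for convex polyhedra: V - E + F = 2
Given: V = 6 vertices and E = 10 edges
Solve for F:
F = 2 + E - V = 2 + 10 - 6 = 6
6 faces


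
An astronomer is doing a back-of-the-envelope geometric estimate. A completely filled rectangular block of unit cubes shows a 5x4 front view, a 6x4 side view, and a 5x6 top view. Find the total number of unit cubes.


Orthographic views of a solid rectangular block:
Front view 5 x 4 -> length = 5, height = 4
Side view 6 x 4 -> width = 6, height = 4 (consistent)
Top view 5 x 6 -> confirms length = 5, width = 6
The block is 5 x 6 x 4.
Total unit cubes = 5 * 6 * 4 = 120
120 unit cubes


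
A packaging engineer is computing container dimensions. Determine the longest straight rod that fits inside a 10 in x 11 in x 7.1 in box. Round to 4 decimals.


Shape: rectangular box (space diagonal)
l = 10 in, w = 11 in, h = 7.1 in
Visualize: the diagonal of the base, then a right triangle with that diagonal and the height.
Formula: d = sqrt(l^2 + w^2 + h^2)
l^2 + w^2 + h^2 = 100 + 121 + 50.41 = 271.41
d = sqrt(271.41)
d = 16.4745
16.4745 in


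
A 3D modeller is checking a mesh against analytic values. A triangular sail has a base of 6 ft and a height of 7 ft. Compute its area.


Shape: triangle
Base b = 6 ft, Height h = 7 ft
Formula: A = (1/2) * b * h
A = 0.5 * 6 * 7
A = 0.5 * 42
A = 21
21 ft^2


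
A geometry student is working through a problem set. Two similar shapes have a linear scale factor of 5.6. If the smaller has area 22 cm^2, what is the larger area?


Linear scale factor k = 5.6
Original area = 22 cm^2
Rule: under a linear scaling by k, areas scale by k^2.
k^2 = 5.6^2 = 31.36
New area = 22 * 31.36
New area = 689.92
689.92 cm^2


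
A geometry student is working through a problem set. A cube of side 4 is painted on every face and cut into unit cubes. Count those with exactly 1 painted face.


Large cube: 4 x 4 x 4, cut into unit cubes.
n = 4, so n - 2 = 2
Cubes with 1 painted face lie in the interior of each face.
A cube has 6 faces; each contributes (n - 2)^2 = 4 such cubes.
Count = 6 * 4 = 24
24 unit cubes


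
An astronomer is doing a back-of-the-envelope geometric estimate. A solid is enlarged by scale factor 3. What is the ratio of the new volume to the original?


Linear scale factor k = 3
Rule: under a linear scaling by k, volumes scale by k^3.
k^3 = 3 * 3 * 3
k^3 = 9 * 3
k^3 = 27
Volume scales by a factor of 27.
27 (dimensionless)


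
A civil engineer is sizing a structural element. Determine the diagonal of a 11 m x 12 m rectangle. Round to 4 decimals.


Shape: rectangle (diagonal via Pythagoras)
Sides: 11 m and 12 m
Formula: d = sqrt(l^2 + w^2)
l^2 = 121, w^2 = 144
l^2 + w^2 = 265
d = sqrt(265)
d = 16.2788
16.2788 m


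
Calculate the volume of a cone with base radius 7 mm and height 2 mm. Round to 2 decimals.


Shape: cone
Radius r = 7 mm, Height h = 2 mm
Formula: V = (1/3) * pi * r^2 * h
r^2 = 49
pi * r^2 * h = pi * 49 * 2 = 98 * pi
V = 98 * pi / 3
V = 102.63
102.63 mm^3


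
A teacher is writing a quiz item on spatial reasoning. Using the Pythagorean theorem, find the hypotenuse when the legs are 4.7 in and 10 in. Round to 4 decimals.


Shape: right triangle
Legs a = 4.7 in, b = 10 in
Formula: c = sqrt(a^2 + b^2)
a^2 = 22.09, b^2 = 100
a^2 + b^2 = 122.09
c = sqrt(122.09)
c = 11.0494
11.0494 in


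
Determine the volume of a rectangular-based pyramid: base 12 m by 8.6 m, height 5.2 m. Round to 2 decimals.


Shape: rectangular pyramid
Base: 12 m x 8.6 m, Height h = 5.2 m
Formula: V = (1/3) * base_area * h
base_area = 12 * 8.6 = 103.2
base_area * h = 103.2 * 5.2 = 536.64
V = 536.64 / 3
V = 178.88
178.88 m^3


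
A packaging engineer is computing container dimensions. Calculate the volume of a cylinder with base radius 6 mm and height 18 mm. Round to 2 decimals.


Shape: cylinder
Radius r = 6 mm, Height h = 18 mm
Formula: V = pi * r^2 * h
r^2 = 36
V = pi * 36 * 18
V = 648 * pi
V = 2035.75
2035.75 mm^3


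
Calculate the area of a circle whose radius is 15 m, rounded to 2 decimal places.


Shape: circle
Radius r = 15 m
Formula: A = pi * r^2
r^2 = 15^2 = 225
A = pi * 225
A = 706.86
706.86 m^2


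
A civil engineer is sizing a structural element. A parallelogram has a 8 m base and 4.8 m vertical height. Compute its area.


Shape: parallelogram
Base b = 8 m, Height h = 4.8 m
Formula: A = b * h
A = 8 * 4.8
A = 38.4
38.4 m^2


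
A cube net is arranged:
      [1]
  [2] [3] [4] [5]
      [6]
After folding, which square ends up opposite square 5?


Net: cross layout. Take square 3 as the base (bottom).
Fold the four squares in the horizontal row up around 3: 2 -> left, 4 -> right, 5 wraps to the top.
Fold 1 and 6 up from 3: 1 -> back, 6 -> front.
Opposite pairs are therefore: (1, 6), (2, 4), (3, 5).
Face 5 is opposite face 3.
face 3


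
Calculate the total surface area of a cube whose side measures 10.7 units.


Shape: cube
Side s = 10.7 units
A cube has 6 square faces.
Formula: SA = 6 * s^2
s^2 = 114.49
SA = 6 * 114.49
SA = 686.94
686.94 units^2


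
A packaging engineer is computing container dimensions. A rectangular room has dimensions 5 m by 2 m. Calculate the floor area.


Shape: rectangle
Length l = 5 m, Width w = 2 m
Formula: A = l * w
A = 5 * 2
A = 10
10 m^2


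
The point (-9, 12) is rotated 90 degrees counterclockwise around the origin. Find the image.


Transformation: rotation about the origin
Original point: (-9, 12)
Rule for 90 deg counterclockwise: (x, y) -> (-y, x)
Apply: (-9, 12) -> (-12, -9)
(-12, -9)


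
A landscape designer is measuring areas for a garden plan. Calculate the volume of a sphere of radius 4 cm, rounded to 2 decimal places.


Shape: sphere
Radius r = 4 cm
Formula: V = (4/3) * pi * r^3
r^3 = 64
(4/3) * 64 = 85.333333
V = 85.333333 * pi
V = 268.08
268.08 cm^3


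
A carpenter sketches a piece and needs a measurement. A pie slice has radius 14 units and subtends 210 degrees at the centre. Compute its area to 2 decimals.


Shape: circular sector
Radius r = 14 units, Angle = 210 degrees
Formula: A = (angle/360) * pi * r^2
r^2 = 196
Fraction of circle = 210/360
A = (210/360) * pi * 196
A = 114.333333 * pi
A = 359.19
359.19 units^2


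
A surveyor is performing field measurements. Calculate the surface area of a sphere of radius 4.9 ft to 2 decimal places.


Shape: sphere
Radius r = 4.9 ft
Formula: SA = 4 * pi * r^2
r^2 = 24.01
SA = 4 * pi * 24.01
SA = 96.04 * pi
SA = 301.72
301.72 ft^2


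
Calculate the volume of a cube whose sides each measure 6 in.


Shape: cube
Side s = 6 in
Formula: V = s^3
V = 6 * 6 * 6
V = 36 * 6
V = 216
216 in^3


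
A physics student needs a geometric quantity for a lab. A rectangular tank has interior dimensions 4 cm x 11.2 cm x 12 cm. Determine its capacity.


Shape: rectangular prism
l = 4 cm, w = 11.2 cm, h = 12 cm
Formula: V = l * w * h
V = 4 * 11.2 * 12
V = 44.8 * 12
V = 537.6
537.6 cm^3


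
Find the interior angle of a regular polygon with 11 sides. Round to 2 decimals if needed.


Shape: regular hendecagon (11 sides)
Formula: interior angle = (n - 2) * 180 / n
(n - 2) = 9
(n - 2) * 180 = 1620
angle = 1620 / 11
angle = 147.27
147.27 degrees


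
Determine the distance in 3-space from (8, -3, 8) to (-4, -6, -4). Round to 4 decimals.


3D distance between two points
P1 = (8, -3, 8), P2 = (-4, -6, -4)
Formula: d = sqrt((x2-x1)^2 + (y2-y1)^2 + (z2-z1)^2)
dx = -4 - 8 = -12
dy = -6 - -3 = -3
dz = -4 - 8 = -12
dx^2 + dy^2 + dz^2 = 144 + 9 + 144 = 297
d = sqrt(297)
d = 17.2337
17.2337 units


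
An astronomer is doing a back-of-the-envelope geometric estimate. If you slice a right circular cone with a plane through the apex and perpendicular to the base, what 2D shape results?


Solid: right circular cone
Cutting plane: through the apex and perpendicular to the base
Visualize the intersection of the plane with the solid's surface.
The boundary of the cut region is a isosceles triangle.
isosceles triangle


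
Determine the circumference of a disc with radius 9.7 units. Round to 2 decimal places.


Shape: circle
Radius r = 9.7 units
Formula: C = 2 * pi * r
C = 2 * pi * 9.7
C = 19.4 * pi
C = 60.95
60.95 units


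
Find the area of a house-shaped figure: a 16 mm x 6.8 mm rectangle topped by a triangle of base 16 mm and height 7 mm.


Composite shape: rectangle + triangle
Rectangle area = 16 * 6.8 = 108.8
Triangle area = 0.5 * 16 * 7 = 56
Total = 108.8 + 56
Total = 164.8
164.8 mm^2


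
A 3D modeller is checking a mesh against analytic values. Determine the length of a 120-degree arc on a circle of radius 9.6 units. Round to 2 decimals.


Shape: circular arc
Radius r = 9.6 units, Angle = 120 degrees
Formula: L = (angle/360) * 2 * pi * r
2 * pi * r = 19.2 * pi
L = (120/360) * 19.2 * pi
L = 6.4 * pi
L = 20.11
20.11 units


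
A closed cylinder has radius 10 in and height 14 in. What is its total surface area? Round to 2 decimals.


Shape: closed cylinder
Radius r = 10 in, Height h = 14 in
Formula: SA = 2*pi*r^2 + 2*pi*r*h = 2*pi*r*(r + h)
r + h = 24
2 * r * (r + h) = 2 * 10 * 24 = 480
SA = 480 * pi
SA = 1507.96
1507.96 in^2


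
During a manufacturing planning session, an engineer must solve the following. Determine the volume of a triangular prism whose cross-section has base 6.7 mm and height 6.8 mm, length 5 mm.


Shape: triangular prism
Triangle base = 6.7 mm, triangle height = 6.8 mm, prism length L = 5 mm
Formula: V = (1/2 * b * h_tri) * L
Cross-section area = 0.5 * 6.7 * 6.8 = 22.78
V = 22.78 * 5
V = 113.9
113.9 mm^3


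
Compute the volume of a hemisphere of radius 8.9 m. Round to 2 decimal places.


Shape: hemisphere (half of a sphere)
Radius r = 8.9 m
Formula: V = (1/2) * (4/3) * pi * r^3 = (2/3) * pi * r^3
r^3 = 704.969
(2/3) * 704.969 = 469.979333
V = 469.979333 * pi
V = 1476.48
1476.48 m^3


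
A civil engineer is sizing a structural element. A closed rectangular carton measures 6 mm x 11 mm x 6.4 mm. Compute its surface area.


Shape: rectangular prism
l = 6 mm, w = 11 mm, h = 6.4 mm
Formula: SA = 2(lw + lh + wh)
lw = 66, lh = 38.4, wh = 70.4
lw + lh + wh = 174.8
SA = 2 * 174.8
SA = 349.6
349.6 mm^2


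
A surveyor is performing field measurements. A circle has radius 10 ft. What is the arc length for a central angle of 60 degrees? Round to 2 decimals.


Shape: circular arc
Radius r = 10 ft, Angle = 60 degrees
Formula: L = (angle/360) * 2 * pi * r
2 * pi * r = 20 * pi
L = (60/360) * 20 * pi
L = 3.333333 * pi
L = 10.47
10.47 ft


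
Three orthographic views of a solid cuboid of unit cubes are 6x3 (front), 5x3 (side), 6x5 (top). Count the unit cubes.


Orthographic views of a solid rectangular block:
Front view 6 x 3 -> length = 6, height = 3
Side view 5 x 3 -> width = 5, height = 3 (consistent)
Top view 6 x 5 -> confirms length = 6, width = 5
The block is 6 x 5 x 3.
Total unit cubes = 6 * 5 * 3 = 90
90 unit cubes


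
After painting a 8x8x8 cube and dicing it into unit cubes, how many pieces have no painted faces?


Large cube: 8 x 8 x 8, cut into unit cubes.
n = 8, so n - 2 = 6
Unpainted cubes form the interior (n - 2)^3 block.
(n - 2)^3 = 6^3 = 216
216 unit cubes


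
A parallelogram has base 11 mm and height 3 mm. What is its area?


Shape: parallelogram
Base b = 11 mm, Height h = 3 mm
Formula: A = b * h
A = 11 * 3
A = 33
33 mm^2


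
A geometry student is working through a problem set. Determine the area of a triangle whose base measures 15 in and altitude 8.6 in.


Shape: triangle
Base b = 15 in, Height h = 8.6 in
Formula: A = (1/2) * b * h
A = 0.5 * 15 * 8.6
A = 0.5 * 129
A = 64.5
64.5 in^2


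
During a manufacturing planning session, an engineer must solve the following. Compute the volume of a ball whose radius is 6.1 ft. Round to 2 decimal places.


Shape: sphere
Radius r = 6.1 ft
Formula: V = (4/3) * pi * r^3
r^3 = 226.981
(4/3) * 226.981 = 302.641333
V = 302.641333 * pi
V = 950.78
950.78 ft^3


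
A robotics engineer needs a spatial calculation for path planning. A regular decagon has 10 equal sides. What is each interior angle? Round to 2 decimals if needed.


Shape: regular decagon (10 sides)
Formula: interior angle = (n - 2) * 180 / n
(n - 2) = 8
(n - 2) * 180 = 1440
angle = 1440 / 10
angle = 144
144 degrees


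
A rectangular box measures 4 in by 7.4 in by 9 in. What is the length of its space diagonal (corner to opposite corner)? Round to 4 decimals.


Shape: rectangular box (space diagonal)
l = 4 in, w = 7.4 in, h = 9 in
Visualize: the diagonal of the base, then a right triangle with that diagonal and the height.
Formula: d = sqrt(l^2 + w^2 + h^2)
l^2 + w^2 + h^2 = 16 + 54.76 + 81 = 151.76
d = sqrt(151.76)
d = 12.3191
12.3191 in


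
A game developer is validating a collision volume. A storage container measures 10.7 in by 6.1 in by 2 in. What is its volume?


Shape: rectangular prism
l = 10.7 in, w = 6.1 in, h = 2 in
Formula: V = l * w * h
V = 10.7 * 6.1 * 2
V = 65.27 * 2
V = 130.54
130.54 in^3


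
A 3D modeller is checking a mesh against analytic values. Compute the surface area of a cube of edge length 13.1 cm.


Shape: cube
Side s = 13.1 cm
A cube has 6 square faces.
Formula: SA = 6 * s^2
s^2 = 171.61
SA = 6 * 171.61
SA = 1029.66
1029.66 cm^2


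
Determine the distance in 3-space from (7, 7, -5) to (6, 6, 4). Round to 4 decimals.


3D distance between two points
P1 = (7, 7, -5), P2 = (6, 6, 4)
Formula: d = sqrt((x2-x1)^2 + (y2-y1)^2 + (z2-z1)^2)
dx = 6 - 7 = -1
dy = 6 - 7 = -1
dz = 4 - -5 = 9
dx^2 + dy^2 + dz^2 = 1 + 1 + 81 = 83
d = sqrt(83)
d = 9.1104
9.1104 units


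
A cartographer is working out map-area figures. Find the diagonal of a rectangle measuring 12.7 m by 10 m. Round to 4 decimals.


Shape: rectangle (diagonal via Pythagoras)
Sides: 12.7 m and 10 m
Formula: d = sqrt(l^2 + w^2)
l^2 = 161.29, w^2 = 100
l^2 + w^2 = 261.29
d = sqrt(261.29)
d = 16.1645
16.1645 m


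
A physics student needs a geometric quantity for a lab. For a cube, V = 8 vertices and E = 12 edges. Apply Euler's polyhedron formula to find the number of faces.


Polyhedron: cube
Euler's formula for convex polyhedra: V - E + F = 2
Given: V = 8 vertices and E = 12 edges
Solve for F:
F = 2 + E - V = 2 + 12 - 8 = 6
6 faces


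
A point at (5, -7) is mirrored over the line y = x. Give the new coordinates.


Transformation: reflection
Original point: (5, -7)
Rule for reflection over y = x: (x, y) -> (y, x)
Apply: (5, -7) -> (-7, 5)
(-7, 5)


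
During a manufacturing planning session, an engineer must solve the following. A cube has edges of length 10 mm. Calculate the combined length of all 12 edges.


Shape: cube
Side s = 10 mm
A cube has 12 edges, all equal.
Formula: total edge length = 12 * s
Total = 12 * 10
Total = 120
120 mm


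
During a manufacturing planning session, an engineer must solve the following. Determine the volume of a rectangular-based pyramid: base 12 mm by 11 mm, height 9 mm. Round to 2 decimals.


Shape: rectangular pyramid
Base: 12 mm x 11 mm, Height h = 9 mm
Formula: V = (1/3) * base_area * h
base_area = 12 * 11 = 132
base_area * h = 132 * 9 = 1188
V = 1188 / 3
V = 396
396 mm^3


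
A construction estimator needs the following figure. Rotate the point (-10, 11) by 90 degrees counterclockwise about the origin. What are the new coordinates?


Transformation: rotation about the origin
Original point: (-10, 11)
Rule for 90 deg counterclockwise: (x, y) -> (-y, x)
Apply: (-10, 11) -> (-11, -10)
(-11, -10)


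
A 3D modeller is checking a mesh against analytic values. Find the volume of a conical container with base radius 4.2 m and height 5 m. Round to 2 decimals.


Shape: cone
Radius r = 4.2 m, Height h = 5 m
Formula: V = (1/3) * pi * r^2 * h
r^2 = 17.64
pi * r^2 * h = pi * 17.64 * 5 = 88.2 * pi
V = 88.2 * pi / 3
V = 92.36
92.36 m^3


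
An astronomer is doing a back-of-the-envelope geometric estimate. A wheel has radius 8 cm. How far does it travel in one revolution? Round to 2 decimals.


Shape: circle
Radius r = 8 cm
Formula: C = 2 * pi * r
C = 2 * pi * 8
C = 16 * pi
C = 50.27
50.27 cm


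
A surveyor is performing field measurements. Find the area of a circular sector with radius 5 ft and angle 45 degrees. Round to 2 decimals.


Shape: circular sector
Radius r = 5 ft, Angle = 45 degrees
Formula: A = (angle/360) * pi * r^2
r^2 = 25
Fraction of circle = 45/360
A = (45/360) * pi * 25
A = 3.125 * pi
A = 9.82
9.82 ft^2


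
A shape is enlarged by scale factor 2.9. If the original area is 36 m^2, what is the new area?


Linear scale factor k = 2.9
Original area = 36 m^2
Rule: under a linear scaling by k, areas scale by k^2.
k^2 = 2.9^2 = 8.41
New area = 36 * 8.41
New area = 302.76
302.76 m^2


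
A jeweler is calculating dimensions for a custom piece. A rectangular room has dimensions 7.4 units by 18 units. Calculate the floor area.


Shape: rectangle
Length l = 7.4 units, Width w = 18 units
Formula: A = l * w
A = 7.4 * 18
A = 133.2
133.2 units^2


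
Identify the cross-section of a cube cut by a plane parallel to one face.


Solid: cube
Cutting plane: parallel to one face
Visualize the intersection of the plane with the solid's surface.
The boundary of the cut region is a square.
square


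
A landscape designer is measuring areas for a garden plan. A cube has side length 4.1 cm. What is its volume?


Shape: cube
Side s = 4.1 cm
Formula: V = s^3
V = 4.1 * 4.1 * 4.1
V = 16.81 * 4.1
V = 68.921
68.921 cm^3


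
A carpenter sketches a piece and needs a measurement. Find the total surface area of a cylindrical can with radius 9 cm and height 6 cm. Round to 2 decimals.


Shape: closed cylinder
Radius r = 9 cm, Height h = 6 cm
Formula: SA = 2*pi*r^2 + 2*pi*r*h = 2*pi*r*(r + h)
r + h = 15
2 * r * (r + h) = 2 * 9 * 15 = 270
SA = 270 * pi
SA = 848.23
848.23 cm^2


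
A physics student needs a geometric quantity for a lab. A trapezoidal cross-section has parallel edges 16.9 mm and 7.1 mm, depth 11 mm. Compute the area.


Shape: trapezoid
Parallel sides a = 16.9 mm, b = 7.1 mm; Height h = 11 mm
Formula: A = (a + b) * h / 2
a + b = 16.9 + 7.1 = 24
A = 24 * 11 / 2
A = 264 / 2
A = 132
132 mm^2


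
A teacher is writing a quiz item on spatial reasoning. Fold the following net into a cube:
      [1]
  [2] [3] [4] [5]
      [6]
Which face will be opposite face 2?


Net: cross layout. Take square 3 as the base (bottom).
Fold the four squares in the horizontal row up around 3: 2 -> left, 4 -> right, 5 wraps to the top.
Fold 1 and 6 up from 3: 1 -> back, 6 -> front.
Opposite pairs are therefore: (1, 6), (2, 4), (3, 5).
Face 2 is opposite face 4.
face 4


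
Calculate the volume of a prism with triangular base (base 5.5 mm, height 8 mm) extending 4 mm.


Shape: triangular prism
Triangle base = 5.5 mm, triangle height = 8 mm, prism length L = 4 mm
Formula: V = (1/2 * b * h_tri) * L
Cross-section area = 0.5 * 5.5 * 8 = 22
V = 22 * 4
V = 88
88 mm^3


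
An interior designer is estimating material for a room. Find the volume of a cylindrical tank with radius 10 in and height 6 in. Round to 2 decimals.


Shape: cylinder
Radius r = 10 in, Height h = 6 in
Formula: V = pi * r^2 * h
r^2 = 100
V = pi * 100 * 6
V = 600 * pi
V = 1884.96
1884.96 in^3


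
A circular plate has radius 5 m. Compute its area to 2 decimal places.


Shape: circle
Radius r = 5 m
Formula: A = pi * r^2
r^2 = 5^2 = 25
A = pi * 25
A = 78.54
78.54 m^2


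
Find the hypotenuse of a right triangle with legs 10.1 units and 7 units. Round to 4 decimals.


Shape: right triangle
Legs a = 10.1 units, b = 7 units
Formula: c = sqrt(a^2 + b^2)
a^2 = 102.01, b^2 = 49
a^2 + b^2 = 151.01
c = sqrt(151.01)
c = 12.2886
12.2886 units


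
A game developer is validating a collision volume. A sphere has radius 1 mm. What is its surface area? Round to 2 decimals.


Shape: sphere
Radius r = 1 mm
Formula: SA = 4 * pi * r^2
r^2 = 1
SA = 4 * pi * 1
SA = 4 * pi
SA = 12.57
12.57 mm^2


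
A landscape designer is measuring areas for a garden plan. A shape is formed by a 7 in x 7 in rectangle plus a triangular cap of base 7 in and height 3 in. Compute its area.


Composite shape: rectangle + triangle
Rectangle area = 7 * 7 = 49
Triangle area = 0.5 * 7 * 3 = 10.5
Total = 49 + 10.5
Total = 59.5
59.5 in^2


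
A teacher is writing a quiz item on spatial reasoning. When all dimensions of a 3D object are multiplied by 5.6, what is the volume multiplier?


Linear scale factor k = 5.6
Rule: under a linear scaling by k, volumes scale by k^3.
k^3 = 5.6 * 5.6 * 5.6
k^3 = 31.36 * 5.6
k^3 = 175.616
Volume scales by a factor of 175.616.
175.616 (dimensionless)


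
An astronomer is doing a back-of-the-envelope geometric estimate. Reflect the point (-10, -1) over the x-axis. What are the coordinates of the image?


Transformation: reflection
Original point: (-10, -1)
Rule for reflection over the x-axis: (x, y) -> (x, -y)
Apply: (-10, -1) -> (-10, 1)
(-10, 1)


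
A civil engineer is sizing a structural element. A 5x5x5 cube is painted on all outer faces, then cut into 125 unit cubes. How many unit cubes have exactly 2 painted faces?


Large cube: 5 x 5 x 5, cut into unit cubes.
n = 5, so n - 2 = 3
Cubes with 2 painted faces lie along the edges, excluding corners.
A cube has 12 edges; each contributes (n - 2) = 3 such cubes.
Count = 12 * 3 = 36
36 unit cubes


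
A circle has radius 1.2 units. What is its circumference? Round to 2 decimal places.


Shape: circle
Radius r = 1.2 units
Formula: C = 2 * pi * r
C = 2 * pi * 1.2
C = 2.4 * pi
C = 7.54
7.54 units


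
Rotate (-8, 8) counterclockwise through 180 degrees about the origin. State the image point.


Transformation: rotation about the origin
Original point: (-8, 8)
Rule for 180 deg: (x, y) -> (-x, -y)
Apply: (-8, 8) -> (8, -8)
(8, -8)


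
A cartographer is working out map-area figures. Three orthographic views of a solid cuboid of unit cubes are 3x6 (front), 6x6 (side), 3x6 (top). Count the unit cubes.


Orthographic views of a solid rectangular block:
Front view 3 x 6 -> length = 3, height = 6
Side view 6 x 6 -> width = 6, height = 6 (consistent)
Top view 3 x 6 -> confirms length = 3, width = 6
The block is 3 x 6 x 6.
Total unit cubes = 3 * 6 * 6 = 108
108 unit cubes


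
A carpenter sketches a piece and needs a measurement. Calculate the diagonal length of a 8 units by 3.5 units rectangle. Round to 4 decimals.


Shape: rectangle (diagonal via Pythagoras)
Sides: 8 units and 3.5 units
Formula: d = sqrt(l^2 + w^2)
l^2 = 64, w^2 = 12.25
l^2 + w^2 = 76.25
d = sqrt(76.25)
d = 8.7321
8.7321 units


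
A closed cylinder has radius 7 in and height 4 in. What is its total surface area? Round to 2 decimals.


Shape: closed cylinder
Radius r = 7 in, Height h = 4 in
Formula: SA = 2*pi*r^2 + 2*pi*r*h = 2*pi*r*(r + h)
r + h = 11
2 * r * (r + h) = 2 * 7 * 11 = 154
SA = 154 * pi
SA = 483.81
483.81 in^2


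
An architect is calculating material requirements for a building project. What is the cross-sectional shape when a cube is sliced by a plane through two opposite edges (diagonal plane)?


Solid: cube
Cutting plane: through two opposite edges (diagonal plane)
Visualize the intersection of the plane with the solid's surface.
The boundary of the cut region is a rectangle.
rectangle


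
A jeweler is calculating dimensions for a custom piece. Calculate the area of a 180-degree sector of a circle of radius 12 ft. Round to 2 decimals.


Shape: circular sector
Radius r = 12 ft, Angle = 180 degrees
Formula: A = (angle/360) * pi * r^2
r^2 = 144
Fraction of circle = 180/360
A = (180/360) * pi * 144
A = 72 * pi
A = 226.19
226.19 ft^2


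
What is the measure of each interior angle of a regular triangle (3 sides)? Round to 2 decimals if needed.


Shape: regular triangle (3 sides)
Formula: interior angle = (n - 2) * 180 / n
(n - 2) = 1
(n - 2) * 180 = 180
angle = 180 / 3
angle = 60
60 degrees


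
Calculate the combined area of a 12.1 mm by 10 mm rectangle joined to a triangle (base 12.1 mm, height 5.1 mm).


Composite shape: rectangle + triangle
Rectangle area = 12.1 * 10 = 121
Triangle area = 0.5 * 12.1 * 5.1 = 30.855
Total = 121 + 30.855
Total = 151.855
151.855 mm^2


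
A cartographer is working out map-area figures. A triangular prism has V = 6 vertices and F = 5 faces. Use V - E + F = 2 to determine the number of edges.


Polyhedron: triangular prism
Euler's formula for convex polyhedra: V - E + F = 2
Given: V = 6 vertices and F = 5 faces
Solve for E:
E = V + F - 2 = 6 + 5 - 2 = 9
9 edges


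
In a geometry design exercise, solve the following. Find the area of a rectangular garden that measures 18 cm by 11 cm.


Shape: rectangle
Length l = 18 cm, Width w = 11 cm
Formula: A = l * w
A = 18 * 11
A = 198
198 cm^2


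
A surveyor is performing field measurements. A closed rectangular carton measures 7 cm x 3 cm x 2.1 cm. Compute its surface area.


Shape: rectangular prism
l = 7 cm, w = 3 cm, h = 2.1 cm
Formula: SA = 2(lw + lh + wh)
lw = 21, lh = 14.7, wh = 6.3
lw + lh + wh = 42
SA = 2 * 42
SA = 84
84 cm^2


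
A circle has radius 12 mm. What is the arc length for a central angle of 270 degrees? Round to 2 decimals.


Shape: circular arc
Radius r = 12 mm, Angle = 270 degrees
Formula: L = (angle/360) * 2 * pi * r
2 * pi * r = 24 * pi
L = (270/360) * 24 * pi
L = 18 * pi
L = 56.55
56.55 mm


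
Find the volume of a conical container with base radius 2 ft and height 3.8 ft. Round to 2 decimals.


Shape: cone
Radius r = 2 ft, Height h = 3.8 ft
Formula: V = (1/3) * pi * r^2 * h
r^2 = 4
pi * r^2 * h = pi * 4 * 3.8 = 15.2 * pi
V = 15.2 * pi / 3
V = 15.92
15.92 ft^3


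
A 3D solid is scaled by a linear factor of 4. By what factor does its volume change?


Linear scale factor k = 4
Rule: under a linear scaling by k, volumes scale by k^3.
k^3 = 4 * 4 * 4
k^3 = 16 * 4
k^3 = 64
Volume scales by a factor of 64.
64 (dimensionless)


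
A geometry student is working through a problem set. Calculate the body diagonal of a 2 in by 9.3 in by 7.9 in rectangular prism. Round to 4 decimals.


Shape: rectangular box (space diagonal)
l = 2 in, w = 9.3 in, h = 7.9 in
Visualize: the diagonal of the base, then a right triangle with that diagonal and the height.
Formula: d = sqrt(l^2 + w^2 + h^2)
l^2 + w^2 + h^2 = 4 + 86.49 + 62.41 = 152.9
d = sqrt(152.9)
d = 12.3653
12.3653 in


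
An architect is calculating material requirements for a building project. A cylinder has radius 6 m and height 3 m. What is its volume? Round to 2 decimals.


Shape: cylinder
Radius r = 6 m, Height h = 3 m
Formula: V = pi * r^2 * h
r^2 = 36
V = pi * 36 * 3
V = 108 * pi
V = 339.29
339.29 m^3


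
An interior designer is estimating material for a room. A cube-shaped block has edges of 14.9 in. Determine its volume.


Shape: cube
Side s = 14.9 in
Formula: V = s^3
V = 14.9 * 14.9 * 14.9
V = 222.01 * 14.9
V = 3307.949
3307.949 in^3


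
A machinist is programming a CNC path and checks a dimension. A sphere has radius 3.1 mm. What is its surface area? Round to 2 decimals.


Shape: sphere
Radius r = 3.1 mm
Formula: SA = 4 * pi * r^2
r^2 = 9.61
SA = 4 * pi * 9.61
SA = 38.44 * pi
SA = 120.76
120.76 mm^2


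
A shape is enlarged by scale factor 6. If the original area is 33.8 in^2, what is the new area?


Linear scale factor k = 6
Original area = 33.8 in^2
Rule: under a linear scaling by k, areas scale by k^2.
k^2 = 6^2 = 36
New area = 33.8 * 36
New area = 1216.8
1216.8 in^2


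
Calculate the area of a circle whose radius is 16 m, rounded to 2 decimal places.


Shape: circle
Radius r = 16 m
Formula: A = pi * r^2
r^2 = 16^2 = 256
A = pi * 256
A = 804.25
804.25 m^2


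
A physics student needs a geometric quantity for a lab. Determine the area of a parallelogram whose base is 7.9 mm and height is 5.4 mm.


Shape: parallelogram
Base b = 7.9 mm, Height h = 5.4 mm
Formula: A = b * h
A = 7.9 * 5.4
A = 42.66
42.66 mm^2


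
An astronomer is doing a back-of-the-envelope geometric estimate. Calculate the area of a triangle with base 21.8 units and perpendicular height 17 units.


Shape: triangle
Base b = 21.8 units, Height h = 17 units
Formula: A = (1/2) * b * h
A = 0.5 * 21.8 * 17
A = 0.5 * 370.6
A = 185.3
185.3 units^2


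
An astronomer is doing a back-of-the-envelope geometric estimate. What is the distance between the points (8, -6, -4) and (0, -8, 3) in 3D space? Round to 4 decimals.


3D distance between two points
P1 = (8, -6, -4), P2 = (0, -8, 3)
Formula: d = sqrt((x2-x1)^2 + (y2-y1)^2 + (z2-z1)^2)
dx = 0 - 8 = -8
dy = -8 - -6 = -2
dz = 3 - -4 = 7
dx^2 + dy^2 + dz^2 = 64 + 4 + 49 = 117
d = sqrt(117)
d = 10.8167
10.8167 units


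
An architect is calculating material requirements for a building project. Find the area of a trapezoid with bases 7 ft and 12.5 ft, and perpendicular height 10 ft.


Shape: trapezoid
Parallel sides a = 7 ft, b = 12.5 ft; Height h = 10 ft
Formula: A = (a + b) * h / 2
a + b = 7 + 12.5 = 19.5
A = 19.5 * 10 / 2
A = 195 / 2
A = 97.5
97.5 ft^2


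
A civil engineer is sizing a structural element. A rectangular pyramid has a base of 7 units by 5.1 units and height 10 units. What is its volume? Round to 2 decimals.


Shape: rectangular pyramid
Base: 7 units x 5.1 units, Height h = 10 units
Formula: V = (1/3) * base_area * h
base_area = 7 * 5.1 = 35.7
base_area * h = 35.7 * 10 = 357
V = 357 / 3
V = 119
119 units^3


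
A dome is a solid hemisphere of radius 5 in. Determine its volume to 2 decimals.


Shape: hemisphere (half of a sphere)
Radius r = 5 in
Formula: V = (1/2) * (4/3) * pi * r^3 = (2/3) * pi * r^3
r^3 = 125
(2/3) * 125 = 83.333333
V = 83.333333 * pi
V = 261.8
261.8 in^3


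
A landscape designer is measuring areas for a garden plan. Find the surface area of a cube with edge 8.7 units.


Shape: cube
Side s = 8.7 units
A cube has 6 square faces.
Formula: SA = 6 * s^2
s^2 = 75.69
SA = 6 * 75.69
SA = 454.14
454.14 units^2


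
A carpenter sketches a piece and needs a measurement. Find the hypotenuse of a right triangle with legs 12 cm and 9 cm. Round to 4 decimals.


Shape: right triangle
Legs a = 12 cm, b = 9 cm
Formula: c = sqrt(a^2 + b^2)
a^2 = 144, b^2 = 81
a^2 + b^2 = 225
c = sqrt(225)
c = 15.0
15 cm


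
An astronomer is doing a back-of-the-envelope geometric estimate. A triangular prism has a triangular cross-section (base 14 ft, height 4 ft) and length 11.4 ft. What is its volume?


Shape: triangular prism
Triangle base = 14 ft, triangle height = 4 ft, prism length L = 11.4 ft
Formula: V = (1/2 * b * h_tri) * L
Cross-section area = 0.5 * 14 * 4 = 28
V = 28 * 11.4
V = 319.2
319.2 ft^3


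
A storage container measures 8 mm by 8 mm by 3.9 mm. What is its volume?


Shape: rectangular prism
l = 8 mm, w = 8 mm, h = 3.9 mm
Formula: V = l * w * h
V = 8 * 8 * 3.9
V = 64 * 3.9
V = 249.6
249.6 mm^3


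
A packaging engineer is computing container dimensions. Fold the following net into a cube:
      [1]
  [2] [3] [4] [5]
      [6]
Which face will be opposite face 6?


Net: cross layout. Take square 3 as the base (bottom).
Fold the four squares in the horizontal row up around 3: 2 -> left, 4 -> right, 5 wraps to the top.
Fold 1 and 6 up from 3: 1 -> back, 6 -> front.
Opposite pairs are therefore: (1, 6), (2, 4), (3, 5).
Face 6 is opposite face 1.
face 1


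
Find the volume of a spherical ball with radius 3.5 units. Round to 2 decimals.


Shape: sphere
Radius r = 3.5 units
Formula: V = (4/3) * pi * r^3
r^3 = 42.875
(4/3) * 42.875 = 57.166667
V = 57.166667 * pi
V = 179.59
179.59 units^3


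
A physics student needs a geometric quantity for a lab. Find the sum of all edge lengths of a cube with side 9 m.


Shape: cube
Side s = 9 m
A cube has 12 edges, all equal.
Formula: total edge length = 12 * s
Total = 12 * 9
Total = 108
108 m


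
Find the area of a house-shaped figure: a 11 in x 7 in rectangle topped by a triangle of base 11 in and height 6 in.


Composite shape: rectangle + triangle
Rectangle area = 11 * 7 = 77
Triangle area = 0.5 * 11 * 6 = 33
Total = 77 + 33
Total = 110
110 in^2


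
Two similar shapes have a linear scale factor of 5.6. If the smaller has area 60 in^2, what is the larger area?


Linear scale factor k = 5.6
Original area = 60 in^2
Rule: under a linear scaling by k, areas scale by k^2.
k^2 = 5.6^2 = 31.36
New area = 60 * 31.36
New area = 1881.6
1881.6 in^2


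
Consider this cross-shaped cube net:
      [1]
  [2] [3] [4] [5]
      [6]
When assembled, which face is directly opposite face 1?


Net: cross layout. Take square 3 as the base (bottom).
Fold the four squares in the horizontal row up around 3: 2 -> left, 4 -> right, 5 wraps to the top.
Fold 1 and 6 up from 3: 1 -> back, 6 -> front.
Opposite pairs are therefore: (1, 6), (2, 4), (3, 5).
Face 1 is opposite face 6.
face 6


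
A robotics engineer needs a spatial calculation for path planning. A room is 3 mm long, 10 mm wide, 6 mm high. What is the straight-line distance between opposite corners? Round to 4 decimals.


Shape: rectangular box (space diagonal)
l = 3 mm, w = 10 mm, h = 6 mm
Visualize: the diagonal of the base, then a right triangle with that diagonal and the height.
Formula: d = sqrt(l^2 + w^2 + h^2)
l^2 + w^2 + h^2 = 9 + 100 + 36 = 145
d = sqrt(145)
d = 12.0416
12.0416 mm


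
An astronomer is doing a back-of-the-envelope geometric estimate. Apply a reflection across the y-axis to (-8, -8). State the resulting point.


Transformation: reflection
Original point: (-8, -8)
Rule for reflection over the y-axis: (x, y) -> (-x, y)
Apply: (-8, -8) -> (8, -8)
(8, -8)


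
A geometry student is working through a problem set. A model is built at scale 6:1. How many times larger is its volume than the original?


Linear scale factor k = 6
Rule: under a linear scaling by k, volumes scale by k^3.
k^3 = 6 * 6 * 6
k^3 = 36 * 6
k^3 = 216
Volume scales by a factor of 216.
216 (dimensionless)


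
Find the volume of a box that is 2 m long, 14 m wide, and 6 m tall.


Shape: rectangular prism
l = 2 m, w = 14 m, h = 6 m
Formula: V = l * w * h
V = 2 * 14 * 6
V = 28 * 6
V = 168
168 m^3


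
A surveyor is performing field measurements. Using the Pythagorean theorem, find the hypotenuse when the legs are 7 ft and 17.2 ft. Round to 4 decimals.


Shape: right triangle
Legs a = 7 ft, b = 17.2 ft
Formula: c = sqrt(a^2 + b^2)
a^2 = 49, b^2 = 295.84
a^2 + b^2 = 344.84
c = sqrt(344.84)
c = 18.5699
18.5699 ft


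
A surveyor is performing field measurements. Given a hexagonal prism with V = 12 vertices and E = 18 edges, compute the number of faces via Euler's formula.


Polyhedron: hexagonal prism
Euler's formula for convex polyhedra: V - E + F = 2
Given: V = 12 vertices and E = 18 edges
Solve for F:
F = 2 + E - V = 2 + 18 - 12 = 8
8 faces


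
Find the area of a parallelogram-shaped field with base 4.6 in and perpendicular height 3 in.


Shape: parallelogram
Base b = 4.6 in, Height h = 3 in
Formula: A = b * h
A = 4.6 * 3
A = 13.8
13.8 in^2


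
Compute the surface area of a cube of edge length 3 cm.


Shape: cube
Side s = 3 cm
A cube has 6 square faces.
Formula: SA = 6 * s^2
s^2 = 9
SA = 6 * 9
SA = 54
54 cm^2


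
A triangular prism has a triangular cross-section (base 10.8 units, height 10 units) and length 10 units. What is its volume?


Shape: triangular prism
Triangle base = 10.8 units, triangle height = 10 units, prism length L = 10 units
Formula: V = (1/2 * b * h_tri) * L
Cross-section area = 0.5 * 10.8 * 10 = 54
V = 54 * 10
V = 540
540 units^3


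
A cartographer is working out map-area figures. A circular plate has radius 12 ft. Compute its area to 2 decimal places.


Shape: circle
Radius r = 12 ft
Formula: A = pi * r^2
r^2 = 12^2 = 144
A = pi * 144
A = 452.39
452.39 ft^2


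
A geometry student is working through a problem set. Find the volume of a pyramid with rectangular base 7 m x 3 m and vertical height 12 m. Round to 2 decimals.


Shape: rectangular pyramid
Base: 7 m x 3 m, Height h = 12 m
Formula: V = (1/3) * base_area * h
base_area = 7 * 3 = 21
base_area * h = 21 * 12 = 252
V = 252 / 3
V = 84
84 m^3


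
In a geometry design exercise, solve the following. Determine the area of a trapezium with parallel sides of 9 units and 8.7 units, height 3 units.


Shape: trapezoid
Parallel sides a = 9 units, b = 8.7 units; Height h = 3 units
Formula: A = (a + b) * h / 2
a + b = 9 + 8.7 = 17.7
A = 17.7 * 3 / 2
A = 53.1 / 2
A = 26.55
26.55 units^2


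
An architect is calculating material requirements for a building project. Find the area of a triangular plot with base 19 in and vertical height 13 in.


Shape: triangle
Base b = 19 in, Height h = 13 in
Formula: A = (1/2) * b * h
A = 0.5 * 19 * 13
A = 0.5 * 247
A = 123.5
123.5 in^2


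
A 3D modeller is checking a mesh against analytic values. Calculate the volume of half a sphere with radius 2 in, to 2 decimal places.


Shape: hemisphere (half of a sphere)
Radius r = 2 in
Formula: V = (1/2) * (4/3) * pi * r^3 = (2/3) * pi * r^3
r^3 = 8
(2/3) * 8 = 5.333333
V = 5.333333 * pi
V = 16.76
16.76 in^3


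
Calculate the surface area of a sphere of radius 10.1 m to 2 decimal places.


Shape: sphere
Radius r = 10.1 m
Formula: SA = 4 * pi * r^2
r^2 = 102.01
SA = 4 * pi * 102.01
SA = 408.04 * pi
SA = 1281.9
1281.9 m^2


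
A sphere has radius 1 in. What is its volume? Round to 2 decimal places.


Shape: sphere
Radius r = 1 in
Formula: V = (4/3) * pi * r^3
r^3 = 1
(4/3) * 1 = 1.333333
V = 1.333333 * pi
V = 4.19
4.19 in^3


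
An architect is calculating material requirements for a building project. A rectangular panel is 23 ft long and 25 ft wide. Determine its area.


Shape: rectangle
Length l = 23 ft, Width w = 25 ft
Formula: A = l * w
A = 23 * 25
A = 575
575 ft^2


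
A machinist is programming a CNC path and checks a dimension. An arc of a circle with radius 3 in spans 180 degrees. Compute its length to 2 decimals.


Shape: circular arc
Radius r = 3 in, Angle = 180 degrees
Formula: L = (angle/360) * 2 * pi * r
2 * pi * r = 6 * pi
L = (180/360) * 6 * pi
L = 3 * pi
L = 9.42
9.42 in


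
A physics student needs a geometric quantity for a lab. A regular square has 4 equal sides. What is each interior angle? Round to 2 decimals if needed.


Shape: regular square (4 sides)
Formula: interior angle = (n - 2) * 180 / n
(n - 2) = 2
(n - 2) * 180 = 360
angle = 360 / 4
angle = 90
90 degrees


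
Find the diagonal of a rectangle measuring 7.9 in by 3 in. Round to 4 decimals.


Shape: rectangle (diagonal via Pythagoras)
Sides: 7.9 in and 3 in
Formula: d = sqrt(l^2 + w^2)
l^2 = 62.41, w^2 = 9
l^2 + w^2 = 71.41
d = sqrt(71.41)
d = 8.4504
8.4504 in


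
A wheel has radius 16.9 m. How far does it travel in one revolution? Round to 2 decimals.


Shape: circle
Radius r = 16.9 m
Formula: C = 2 * pi * r
C = 2 * pi * 16.9
C = 33.8 * pi
C = 106.19
106.19 m


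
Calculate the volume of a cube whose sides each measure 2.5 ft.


Shape: cube
Side s = 2.5 ft
Formula: V = s^3
V = 2.5 * 2.5 * 2.5
V = 6.25 * 2.5
V = 15.625
15.625 ft^3


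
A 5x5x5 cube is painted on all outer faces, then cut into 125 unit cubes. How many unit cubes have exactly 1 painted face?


Large cube: 5 x 5 x 5, cut into unit cubes.
n = 5, so n - 2 = 3
Cubes with 1 painted face lie in the interior of each face.
A cube has 6 faces; each contributes (n - 2)^2 = 9 such cubes.
Count = 6 * 9 = 54
54 unit cubes
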